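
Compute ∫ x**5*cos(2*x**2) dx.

Let u = x², du = 2x dx; rewrite as (1/2)∫ u^2·cos(2u) du.
Now integrate by parts 2 times.

x**4*sin(2*x**2)/4 + x**2*cos(2*x**2)/4 - sin(2*x**2)/8 + C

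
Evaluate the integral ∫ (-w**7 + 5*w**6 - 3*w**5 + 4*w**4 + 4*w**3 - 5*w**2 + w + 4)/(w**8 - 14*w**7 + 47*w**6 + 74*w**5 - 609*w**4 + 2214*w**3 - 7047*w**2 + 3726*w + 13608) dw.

Factor the denominator: (w - 7)*(w - 6)*(w - 3)**2*(w + 1)*(w + 4)*(w**2 + 9).
Partial-fraction decomposition: -(14689*w + 282594)/(1174500*(w**2 + 9)) - 20312/(202125*(w + 4)) + 1/(3840*(w + 1)) + 1543/(7056*(w - 3)) + 1123/(6048*(w - 3)**2) + 4579/(2025*(w - 6)) - 274977/(81664*(w - 7)).
Integrate each term; A/(w−a) gives A·log|w−a|; the (Bw+D)/(w²+p²) term gives a log and an atan.

-274977*log(w - 7)/81664 + 4579*log(w - 6)/2025 + 1543*log(w - 3)/7056 + log(w + 1)/3840 - 20312*log(w + 4)/202125 - 14689*log(w**2 + 9)/2349000 - 47099*atan(w/3)/587250 - 1123/(6048*w - 18144) + C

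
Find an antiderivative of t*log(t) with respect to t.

t**2*log(t)/2 - t**2/4 + C

Use integration by parts with u = log(t), dv = t dt.
Then du = 1/t dt and v = t**2/2.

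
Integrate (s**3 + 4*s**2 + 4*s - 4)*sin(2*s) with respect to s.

-s**3*cos(2*s)/2 + 3*s**2*sin(2*s)/4 - 2*s**2*cos(2*s) + 2*s*sin(2*s) - 5*s*cos(2*s)/4 + 5*sin(2*s)/8 + 3*cos(2*s) + C

Use integration by parts with u = s**3 + 4*s**2 + 4*s - 4, dv = sin(2*s) ds, so v = -cos(2*s)/2.
Apply parts 3 times (tabular method): alternate signs, differentiate u down to 0, integrate dv up.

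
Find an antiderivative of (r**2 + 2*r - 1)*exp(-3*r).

(-9*r**2 - 24*r + 1)*exp(-3*r)/27 + C

Use integration by parts with u = r**2 + 2*r - 1, dv = exp(-3*r) dr, so v = -exp(-3*r)/3.
Apply parts 2 times (tabular method): alternate signs, differentiate u down to 0, integrate dv up.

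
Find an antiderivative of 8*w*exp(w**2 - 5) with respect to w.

Let u = w**2 - 5, so du = (2*w) dw.
Rewriting, the integral becomes 4·∫ e^u du = 4·e^u.
Substituting back, u = w**2 - 5.

4*exp(w**2 - 5) + C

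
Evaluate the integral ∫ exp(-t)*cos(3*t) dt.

Let I denote the integral. Integrate by parts with u = cos(3*t), dv = exp(-t) dt, so v = -exp(-t): I = -exp(-t)*cos(3*t) − 3·∫ exp(-t)*sin(3*t) dt.
Apply parts again with u = sin(3*t), dv = exp(-t) dt: ∫ exp(-t)*sin(3*t) dt = -exp(-t)*sin(3*t) + 3·I. Substituting back brings back I: I = 3*exp(-t)*sin(3*t) - exp(-t)*cos(3*t) − 9·I.
Solving for I: (1 + 9)·I equals the remaining terms, so I = (1/10)·(3*exp(-t)*sin(3*t) - exp(-t)*cos(3*t)).

3*exp(-t)*sin(3*t)/10 - exp(-t)*cos(3*t)/10 + C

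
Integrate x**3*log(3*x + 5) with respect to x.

x**4*log(3*x + 5)/4 - x**4/16 + 5*x**3/36 - 25*x**2/72 + 125*x/108 - 625*log(3*x + 5)/324 + C

Use integration by parts with u = log(3*x + 5), dv = x**3 dx.
Then du = 3/(3*x + 5) dx and v = x**4/4.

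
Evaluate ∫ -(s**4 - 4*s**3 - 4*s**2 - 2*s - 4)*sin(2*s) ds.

Use integration by parts with u = s**4 - 4*s**3 - 4*s**2 - 2*s - 4, dv = -sin(2*s) ds, so v = cos(2*s)/2.
Apply parts 4 times (tabular method): alternate signs, differentiate u down to 0, integrate dv up.

s**4*cos(2*s)/2 - s**3*sin(2*s) - 2*s**3*cos(2*s) + 3*s**2*sin(2*s) - 7*s**2*cos(2*s)/2 + 7*s*sin(2*s)/2 + 2*s*cos(2*s) - sin(2*s) - cos(2*s)/4 + C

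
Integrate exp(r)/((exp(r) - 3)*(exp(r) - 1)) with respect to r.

log(exp(r) - 3)/2 - log(exp(r) - 1)/2 + C

Let u = e^r, du = e^r dr.
The integral becomes ∫ du/((u-3)(u-1)); decompose into partial fractions.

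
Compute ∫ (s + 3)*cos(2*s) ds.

Use integration by parts with u = s + 3, dv = cos(2*s) ds, so v = sin(2*s)/2.
Apply parts 1 times (tabular method): alternate signs, differentiate u down to 0, integrate dv up.

s*sin(2*s)/2 + 3*sin(2*s)/2 + cos(2*s)/4 + C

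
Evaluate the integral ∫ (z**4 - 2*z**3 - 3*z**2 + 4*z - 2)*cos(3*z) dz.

Use integration by parts with u = z**4 - 2*z**3 - 3*z**2 + 4*z - 2, dv = cos(3*z) dz, so v = sin(3*z)/3.
Apply parts 4 times (tabular method): alternate signs, differentiate u down to 0, integrate dv up.

z**4*sin(3*z)/3 - 2*z**3*sin(3*z)/3 + 4*z**3*cos(3*z)/9 - 13*z**2*sin(3*z)/9 - 2*z**2*cos(3*z)/3 + 16*z*sin(3*z)/9 - 26*z*cos(3*z)/27 - 28*sin(3*z)/81 + 16*cos(3*z)/27 + C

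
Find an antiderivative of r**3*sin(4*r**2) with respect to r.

Let u = r², du = 2r dr; rewrite as (1/2)∫ u^1·sin(4u) du.
Now integrate by parts 1 time.

-r**2*cos(4*r**2)/8 + sin(4*r**2)/32 + C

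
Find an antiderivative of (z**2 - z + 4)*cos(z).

Use integration by parts with u = z**2 - z + 4, dv = cos(z) dz, so v = sin(z).
Apply parts 2 times (tabular method): alternate signs, differentiate u down to 0, integrate dv up.

z**2*sin(z) - z*sin(z) + 2*z*cos(z) + 2*sin(z) - cos(z) + C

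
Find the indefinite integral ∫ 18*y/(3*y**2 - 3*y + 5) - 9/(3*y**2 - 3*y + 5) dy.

Let u = 3*y**2 - 3*y + 5, so du = (6*y - 3) dy.
Rewriting, the integral becomes 3·∫ 1/u du = 3·log(u).
Substituting back, u = 3*y**2 - 3*y + 5.

3*log(3*y**2 - 3*y + 5) + C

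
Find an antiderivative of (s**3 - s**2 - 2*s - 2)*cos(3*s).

s**3*sin(3*s)/3 - s**2*sin(3*s)/3 + s**2*cos(3*s)/3 - 8*s*sin(3*s)/9 - 2*s*cos(3*s)/9 - 16*sin(3*s)/27 - 8*cos(3*s)/27 + C

Use integration by parts with u = s**3 - s**2 - 2*s - 2, dv = cos(3*s) ds, so v = sin(3*s)/3.
Apply parts 3 times (tabular method): alternate signs, differentiate u down to 0, integrate dv up.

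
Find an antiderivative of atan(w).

Use integration by parts with u = arctan(w), dv = dw.
Then du = 1/(w**2 + 1) dw.

w*atan(w) - log(w**2 + 1)/2 + C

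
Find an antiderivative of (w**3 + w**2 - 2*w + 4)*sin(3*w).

Use integration by parts with u = w**3 + w**2 - 2*w + 4, dv = sin(3*w) dw, so v = -cos(3*w)/3.
Apply parts 3 times (tabular method): alternate signs, differentiate u down to 0, integrate dv up.

-w**3*cos(3*w)/3 + w**2*sin(3*w)/3 - w**2*cos(3*w)/3 + 2*w*sin(3*w)/9 + 8*w*cos(3*w)/9 - 8*sin(3*w)/27 - 34*cos(3*w)/27 + C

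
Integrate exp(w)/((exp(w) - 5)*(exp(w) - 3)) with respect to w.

log(exp(w) - 5)/2 - log(exp(w) - 3)/2 + C

Let u = e^w, du = e^w dw.
The integral becomes ∫ du/((u-3)(u-5)); decompose into partial fractions.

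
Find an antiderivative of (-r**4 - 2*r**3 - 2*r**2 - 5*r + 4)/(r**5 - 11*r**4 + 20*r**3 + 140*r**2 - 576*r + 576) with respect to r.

-913*log(r - 6)/120 + 27*log(r - 4)/2 - 164*log(r - 3)/21 + 23*log(r - 2)/24 - 17*log(r + 4)/420 + C

Factor the denominator: (r - 6)*(r - 4)*(r - 3)*(r - 2)*(r + 4).
Partial-fraction decomposition: -17/(420*(r + 4)) + 23/(24*(r - 2)) - 164/(21*(r - 3)) + 27/(2*(r - 4)) - 913/(120*(r - 6)).
Integrate each term: A/(r−a) contributes A·log|r−a|.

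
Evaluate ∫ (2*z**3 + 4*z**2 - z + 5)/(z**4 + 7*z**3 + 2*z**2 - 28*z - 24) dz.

Factor the denominator: (z - 2)*(z + 1)*(z + 2)*(z + 6).
Partial-fraction decomposition: 277/(160*(z + 6)) + 7/(16*(z + 2)) - 8/(15*(z + 1)) + 35/(96*(z - 2)).
Integrate each term: A/(z−a) contributes A·log|z−a|.

35*log(z - 2)/96 - 8*log(z + 1)/15 + 7*log(z + 2)/16 + 277*log(z + 6)/160 + C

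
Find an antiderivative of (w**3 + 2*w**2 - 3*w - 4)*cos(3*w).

w**3*sin(3*w)/3 + 2*w**2*sin(3*w)/3 + w**2*cos(3*w)/3 - 11*w*sin(3*w)/9 + 4*w*cos(3*w)/9 - 40*sin(3*w)/27 - 11*cos(3*w)/27 + C

Use integration by parts with u = w**3 + 2*w**2 - 3*w - 4, dv = cos(3*w) dw, so v = sin(3*w)/3.
Apply parts 3 times (tabular method): alternate signs, differentiate u down to 0, integrate dv up.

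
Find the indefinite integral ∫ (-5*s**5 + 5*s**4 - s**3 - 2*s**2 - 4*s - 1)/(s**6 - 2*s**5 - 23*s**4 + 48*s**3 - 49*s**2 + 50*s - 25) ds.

-1587*log(s - 5)/520 + 13*log(s - 1)/72 - 4711*log(s + 5)/2340 - 3*log(s**2 + 1)/52 - 2*atan(s)/13 - 1/(6*s - 6) + C

Factor the denominator: (s - 5)*(s - 1)**2*(s + 5)*(s**2 + 1).
Partial-fraction decomposition: -(3*s + 4)/(26*(s**2 + 1)) - 4711/(2340*(s + 5)) + 13/(72*(s - 1)) + 1/(6*(s - 1)**2) - 1587/(520*(s - 5)).
Integrate each term; A/(s−a) gives A·log|s−a|; the (Bs+D)/(s²+p²) term gives a log and an atan.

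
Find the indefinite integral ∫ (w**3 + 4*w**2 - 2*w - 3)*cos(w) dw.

Use integration by parts with u = w**3 + 4*w**2 - 2*w - 3, dv = cos(w) dw, so v = sin(w).
Apply parts 3 times (tabular method): alternate signs, differentiate u down to 0, integrate dv up.

w**3*sin(w) + 4*w**2*sin(w) + 3*w**2*cos(w) - 8*w*sin(w) + 8*w*cos(w) - 11*sin(w) - 8*cos(w) + C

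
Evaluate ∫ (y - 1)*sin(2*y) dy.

Use integration by parts with u = y - 1, dv = sin(2*y) dy, so v = -cos(2*y)/2.
Apply parts 1 times (tabular method): alternate signs, differentiate u down to 0, integrate dv up.

-y*cos(2*y)/2 + sin(2*y)/4 + cos(2*y)/2 + C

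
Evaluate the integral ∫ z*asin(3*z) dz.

Use integration by parts with u = arcsin(3*z), dv = z dz.
Then du = 3/sqrt(-9*z**2 + 1) dz.

z**2*asin(3*z)/2 + z*sqrt(-9*z**2 + 1)/12 - asin(3*z)/36 + C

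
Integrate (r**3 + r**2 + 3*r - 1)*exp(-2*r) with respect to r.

(-4*r**3 - 10*r**2 - 22*r - 7)*exp(-2*r)/8 + C

Use integration by parts with u = r**3 + r**2 + 3*r - 1, dv = exp(-2*r) dr, so v = -exp(-2*r)/2.
Apply parts 3 times (tabular method): alternate signs, differentiate u down to 0, integrate dv up.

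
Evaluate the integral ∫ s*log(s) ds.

s**2*log(s)/2 - s**2/4 + C

Use integration by parts with u = log(s), dv = s ds.
Then du = 1/s ds and v = s**2/2.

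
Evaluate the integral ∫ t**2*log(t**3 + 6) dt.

t**3*log(t**3 + 6)/3 - t**3/3 + 2*log(t**3 + 6) + C

Let u = t**3 + 6, so du = (3*t**2) dt.
The integral becomes (1/3)·∫ log(u) du; integrate by parts with u′=log(u), dv′=du.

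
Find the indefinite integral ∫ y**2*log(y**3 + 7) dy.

y**3*log(y**3 + 7)/3 - y**3/3 + 7*log(y**3 + 7)/3 + C

Let u = y**3 + 7, so du = (3*y**2) dy.
The integral becomes (1/3)·∫ log(u) du; integrate by parts with u′=log(u), dv′=du.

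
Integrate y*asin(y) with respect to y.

y**2*asin(y)/2 + y*sqrt(-y**2 + 1)/4 - asin(y)/4 + C

Use integration by parts with u = arcsin(y), dv = y dy.
Then du = 1/sqrt(-y**2 + 1) dy.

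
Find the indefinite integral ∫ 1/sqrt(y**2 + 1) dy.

Substitute y = tan(θ), so dy = sec(θ)^2 dθ and the radical becomes sqrt(y**2 + 1) = sec(θ) by the Pythagorean identity.
Integrate the resulting trig expression in θ, then back-substitute tan(θ) = y, sec(θ) = sqrt(y**2 + 1) (absorbing any constant into C).

log(y + sqrt(y**2 + 1)) + C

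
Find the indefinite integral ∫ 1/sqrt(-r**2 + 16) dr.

Substitute r = 4·sin(θ), so dr = 4·cos(θ) dθ and the radical becomes sqrt(-r**2 + 16) = 4·cos(θ) by the Pythagorean identity.
Integrate the resulting trig expression in θ, then back-substitute θ = asin(r/4), sin(θ) = r/4, cos(θ) = sqrt(-r**2 + 16)/4 (absorbing any constant into C).

asin(r/4) + C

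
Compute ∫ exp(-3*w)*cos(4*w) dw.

Let I denote the integral. Integrate by parts with u = cos(4*w), dv = exp(-3*w) dw, so v = -exp(-3*w)/3: I = -exp(-3*w)*cos(4*w)/3 − (4/3)·∫ exp(-3*w)*sin(4*w) dw.
Apply parts again with u = sin(4*w), dv = exp(-3*w) dw: ∫ exp(-3*w)*sin(4*w) dw = -exp(-3*w)*sin(4*w)/3 + (4/3)·I. Substituting back brings back I: I = 4*exp(-3*w)*sin(4*w)/9 - exp(-3*w)*cos(4*w)/3 − (16/9)·I.
Solving for I: (1 + 16/9)·I equals the remaining terms, so I = (9/25)·(4*exp(-3*w)*sin(4*w)/9 - exp(-3*w)*cos(4*w)/3).

4*exp(-3*w)*sin(4*w)/25 - 3*exp(-3*w)*cos(4*w)/25 + C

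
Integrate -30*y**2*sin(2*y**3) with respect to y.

5*cos(2*y**3) + C

Let u = 2*y**3, so du = (6*y**2) dy.
Rewriting, the integral becomes -5·∫ sin(u) du = -5·-cos(u).
Substituting back, u = 2*y**3.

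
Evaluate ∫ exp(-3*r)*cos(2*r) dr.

2*exp(-3*r)*sin(2*r)/13 - 3*exp(-3*r)*cos(2*r)/13 + C

Let I denote the integral. Integrate by parts with u = cos(2*r), dv = exp(-3*r) dr, so v = -exp(-3*r)/3: I = -exp(-3*r)*cos(2*r)/3 − (2/3)·∫ exp(-3*r)*sin(2*r) dr.
Apply parts again with u = sin(2*r), dv = exp(-3*r) dr: ∫ exp(-3*r)*sin(2*r) dr = -exp(-3*r)*sin(2*r)/3 + (2/3)·I. Substituting back brings back I: I = 2*exp(-3*r)*sin(2*r)/9 - exp(-3*r)*cos(2*r)/3 − (4/9)·I.
Solving for I: (1 + 4/9)·I equals the remaining terms, so I = (9/13)·(2*exp(-3*r)*sin(2*r)/9 - exp(-3*r)*cos(2*r)/3).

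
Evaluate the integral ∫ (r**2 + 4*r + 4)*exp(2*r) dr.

Use integration by parts with u = r**2 + 4*r + 4, dv = exp(2*r) dr, so v = exp(2*r)/2.
Apply parts 2 times (tabular method): alternate signs, differentiate u down to 0, integrate dv up.

(2*r**2 + 6*r + 5)*exp(2*r)/4 + C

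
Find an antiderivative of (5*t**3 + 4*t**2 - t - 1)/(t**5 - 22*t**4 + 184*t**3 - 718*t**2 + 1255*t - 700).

1903*log(t - 7)/72 + 501*log(t - 5)/32 - 379*log(t - 4)/9 + 7*log(t - 1)/288 + 719/(8*t - 40) + C

Factor the denominator: (t - 7)*(t - 5)**2*(t - 4)*(t - 1).
Partial-fraction decomposition: 7/(288*(t - 1)) - 379/(9*(t - 4)) + 501/(32*(t - 5)) - 719/(8*(t - 5)**2) + 1903/(72*(t - 7)).
Integrate each term; A/(t−a) gives A·log|t−a|; A/(t−a)² gives −A/(t−a).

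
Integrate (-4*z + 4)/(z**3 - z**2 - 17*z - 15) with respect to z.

Factor the denominator: (z - 5)*(z + 1)*(z + 3).
Partial-fraction decomposition: 1/(z + 3) - 2/(3*(z + 1)) - 1/(3*(z - 5)).
Integrate each term: A/(z−a) contributes A·log|z−a|.

-log(z - 5)/3 - 2*log(z + 1)/3 + log(z + 3) + C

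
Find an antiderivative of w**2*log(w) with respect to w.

w**3*log(w)/3 - w**3/9 + C

Use integration by parts with u = log(w), dv = w**2 dw.
Then du = 1/w dw and v = w**3/3.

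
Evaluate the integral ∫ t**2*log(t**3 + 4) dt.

t**3*log(t**3 + 4)/3 - t**3/3 + 4*log(t**3 + 4)/3 + C

Let u = t**3 + 4, so du = (3*t**2) dt.
The integral becomes (1/3)·∫ log(u) du; integrate by parts with u′=log(u), dv′=du.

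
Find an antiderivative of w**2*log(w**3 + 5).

Let u = w**3 + 5, so du = (3*w**2) dw.
The integral becomes (1/3)·∫ log(u) du; integrate by parts with u′=log(u), dv′=du.

w**3*log(w**3 + 5)/3 - w**3/3 + 5*log(w**3 + 5)/3 + C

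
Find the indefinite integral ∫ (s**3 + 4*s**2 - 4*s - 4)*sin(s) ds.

Use integration by parts with u = s**3 + 4*s**2 - 4*s - 4, dv = sin(s) ds, so v = -cos(s).
Apply parts 3 times (tabular method): alternate signs, differentiate u down to 0, integrate dv up.

-s**3*cos(s) + 3*s**2*sin(s) - 4*s**2*cos(s) + 8*s*sin(s) + 10*s*cos(s) - 10*sin(s) + 12*cos(s) + C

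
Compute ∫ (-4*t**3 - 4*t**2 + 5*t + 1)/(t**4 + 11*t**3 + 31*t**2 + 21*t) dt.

log(t)/21 + log(t + 1)/3 + 29*log(t + 3)/12 - 571*log(t + 7)/84 + C

Factor the denominator: t*(t + 1)*(t + 3)*(t + 7).
Partial-fraction decomposition: -571/(84*(t + 7)) + 29/(12*(t + 3)) + 1/(3*(t + 1)) + 1/(21*t).
Integrate each term: A/(t−a) contributes A·log|t−a|.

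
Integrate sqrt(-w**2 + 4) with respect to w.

w*sqrt(-w**2 + 4)/2 + 2*asin(w/2) + C

Substitute w = 2·sin(θ), so dw = 2·cos(θ) dθ and the radical becomes sqrt(-w**2 + 4) = 2·cos(θ) by the Pythagorean identity.
Integrate the resulting trig expression in θ, then back-substitute θ = asin(w/2), sin(θ) = w/2, cos(θ) = sqrt(-w**2 + 4)/2 (absorbing any constant into C).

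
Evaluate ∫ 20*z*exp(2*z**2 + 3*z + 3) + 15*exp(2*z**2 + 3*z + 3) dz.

5*exp(2*z**2 + 3*z + 3) + C

Let u = 2*z**2 + 3*z + 3, so du = (4*z + 3) dz.
Rewriting, the integral becomes 5·∫ e^u du = 5·e^u.
Substituting back, u = 2*z**2 + 3*z + 3.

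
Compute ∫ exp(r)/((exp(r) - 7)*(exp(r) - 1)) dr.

log(exp(r) - 7)/6 - log(exp(r) - 1)/6 + C

Let u = e^r, du = e^r dr.
The integral becomes ∫ du/((u-7)(u-1)); decompose into partial fractions.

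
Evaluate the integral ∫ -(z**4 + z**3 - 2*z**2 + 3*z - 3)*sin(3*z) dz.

Use integration by parts with u = z**4 + z**3 - 2*z**2 + 3*z - 3, dv = -sin(3*z) dz, so v = cos(3*z)/3.
Apply parts 4 times (tabular method): alternate signs, differentiate u down to 0, integrate dv up.

z**4*cos(3*z)/3 - 4*z**3*sin(3*z)/9 + z**3*cos(3*z)/3 - z**2*sin(3*z)/3 - 10*z**2*cos(3*z)/9 + 20*z*sin(3*z)/27 + 7*z*cos(3*z)/9 - 7*sin(3*z)/27 - 61*cos(3*z)/81 + C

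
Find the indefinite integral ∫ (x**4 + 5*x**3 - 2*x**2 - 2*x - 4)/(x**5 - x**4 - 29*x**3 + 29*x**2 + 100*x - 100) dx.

593*log(x - 5)/420 - 10*log(x - 2)/21 - log(x - 1)/36 + 8*log(x + 2)/63 - 11*log(x + 5)/315 + C

Factor the denominator: (x - 5)*(x - 2)*(x - 1)*(x + 2)*(x + 5).
Partial-fraction decomposition: -11/(315*(x + 5)) + 8/(63*(x + 2)) - 1/(36*(x - 1)) - 10/(21*(x - 2)) + 593/(420*(x - 5)).
Integrate each term: A/(x−a) contributes A·log|x−a|.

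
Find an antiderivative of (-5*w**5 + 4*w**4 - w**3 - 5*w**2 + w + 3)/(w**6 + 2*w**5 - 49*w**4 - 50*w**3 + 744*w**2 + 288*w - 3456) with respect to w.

91599*log(w - 4)/156800 - 319*log(w - 3)/126 - 169*log(w + 3)/98 + 6127*log(w + 4)/896 - 14699*log(w + 6)/1800 + 4233/(560*w - 2240) + C

Factor the denominator: (w - 4)**2*(w - 3)*(w + 3)*(w + 4)*(w + 6).
Partial-fraction decomposition: -14699/(1800*(w + 6)) + 6127/(896*(w + 4)) - 169/(98*(w + 3)) - 319/(126*(w - 3)) + 91599/(156800*(w - 4)) - 4233/(560*(w - 4)**2).
Integrate each term; A/(w−a) gives A·log|w−a|; A/(w−a)² gives −A/(w−a).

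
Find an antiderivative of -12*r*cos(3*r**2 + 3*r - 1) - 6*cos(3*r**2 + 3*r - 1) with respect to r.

-2*sin(3*r**2 + 3*r - 1) + C

Let u = 3*r**2 + 3*r - 1, so du = (6*r + 3) dr.
Rewriting, the integral becomes -2·∫ cos(u) du = -2·sin(u).
Substituting back, u = 3*r**2 + 3*r - 1.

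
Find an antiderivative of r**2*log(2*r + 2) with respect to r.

r**3*log(2*r + 2)/3 - r**3/9 + r**2/6 - r/3 + log(r + 1)/3 + C

Use integration by parts with u = log(2*r + 2), dv = r**2 dr.
Then du = 2/(2*r + 2) dr and v = r**3/3.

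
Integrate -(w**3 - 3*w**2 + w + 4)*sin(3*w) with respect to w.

w**3*cos(3*w)/3 - w**2*sin(3*w)/3 - w**2*cos(3*w) + 2*w*sin(3*w)/3 + w*cos(3*w)/9 - sin(3*w)/27 + 14*cos(3*w)/9 + C

Use integration by parts with u = w**3 - 3*w**2 + w + 4, dv = -sin(3*w) dw, so v = cos(3*w)/3.
Apply parts 3 times (tabular method): alternate signs, differentiate u down to 0, integrate dv up.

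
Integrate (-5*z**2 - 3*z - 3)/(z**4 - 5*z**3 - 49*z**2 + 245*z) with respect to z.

-3*log(z)/245 - 269*log(z - 7)/196 + 143*log(z - 5)/120 + 227*log(z + 7)/1176 + C

Factor the denominator: z*(z - 7)*(z - 5)*(z + 7).
Partial-fraction decomposition: 227/(1176*(z + 7)) + 143/(120*(z - 5)) - 269/(196*(z - 7)) - 3/(245*z).
Integrate each term: A/(z−a) contributes A·log|z−a|.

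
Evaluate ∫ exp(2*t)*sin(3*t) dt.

2*exp(2*t)*sin(3*t)/13 - 3*exp(2*t)*cos(3*t)/13 + C

Let I denote the integral. Integrate by parts with u = sin(3*t), dv = exp(2*t) dt, so v = exp(2*t)/2: I = exp(2*t)*sin(3*t)/2 − (3/2)·∫ exp(2*t)*cos(3*t) dt.
Apply parts again with u = cos(3*t), dv = exp(2*t) dt: ∫ exp(2*t)*cos(3*t) dt = exp(2*t)*cos(3*t)/2 + (3/2)·I. Substituting back brings back I: I = exp(2*t)*sin(3*t)/2 - 3*exp(2*t)*cos(3*t)/4 − (9/4)·I.
Solving for I: (1 + 9/4)·I equals the remaining terms, so I = (4/13)·(exp(2*t)*sin(3*t)/2 - 3*exp(2*t)*cos(3*t)/4).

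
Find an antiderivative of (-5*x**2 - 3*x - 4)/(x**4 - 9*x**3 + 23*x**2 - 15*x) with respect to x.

4*log(x)/15 - 18*log(x - 5)/5 + 29*log(x - 3)/6 - 3*log(x - 1)/2 + C

Factor the denominator: x*(x - 5)*(x - 3)*(x - 1).
Partial-fraction decomposition: -3/(2*(x - 1)) + 29/(6*(x - 3)) - 18/(5*(x - 5)) + 4/(15*x).
Integrate each term: A/(x−a) contributes A·log|x−a|.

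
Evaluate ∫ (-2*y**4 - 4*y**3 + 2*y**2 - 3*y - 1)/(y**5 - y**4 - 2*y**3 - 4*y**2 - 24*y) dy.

log(y)/24 - 262*log(y - 3)/195 + 13*log(y + 2)/80 - 179*log(y**2 + 4)/416 - 171*atan(y/2)/208 + C

Factor the denominator: y*(y - 3)*(y + 2)*(y**2 + 4).
Partial-fraction decomposition: -(179*y + 342)/(208*(y**2 + 4)) + 13/(80*(y + 2)) - 262/(195*(y - 3)) + 1/(24*y).
Integrate each term; A/(y−a) gives A·log|y−a|; the (By+D)/(y²+p²) term gives a log and an atan.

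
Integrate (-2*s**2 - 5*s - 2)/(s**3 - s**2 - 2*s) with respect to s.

Factor the denominator: s*(s - 2)*(s + 1).
Partial-fraction decomposition: 1/(3*(s + 1)) - 10/(3*(s - 2)) + 1/s.
Integrate each term: A/(s−a) contributes A·log|s−a|.

log(s) - 10*log(s - 2)/3 + log(s + 1)/3 + C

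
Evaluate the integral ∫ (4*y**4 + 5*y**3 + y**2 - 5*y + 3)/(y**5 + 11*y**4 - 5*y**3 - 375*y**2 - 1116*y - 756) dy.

Factor the denominator: (y - 6)*(y + 1)*(y + 3)*(y + 6)*(y + 7).
Partial-fraction decomposition: 997/(39*(y + 7)) - 1391/(60*(y + 6)) + 1/(y + 3) - 2/(105*(y + 1)) + 697/(1092*(y - 6)).
Integrate each term: A/(y−a) contributes A·log|y−a|.

697*log(y - 6)/1092 - 2*log(y + 1)/105 + log(y + 3) - 1391*log(y + 6)/60 + 997*log(y + 7)/39 + C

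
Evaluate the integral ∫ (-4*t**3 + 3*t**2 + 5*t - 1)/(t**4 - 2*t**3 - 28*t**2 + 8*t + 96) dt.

-727*log(t - 6)/320 + 11*log(t - 2)/96 + 33*log(t + 2)/64 - 283*log(t + 4)/120 + C

Factor the denominator: (t - 6)*(t - 2)*(t + 2)*(t + 4).
Partial-fraction decomposition: -283/(120*(t + 4)) + 33/(64*(t + 2)) + 11/(96*(t - 2)) - 727/(320*(t - 6)).
Integrate each term: A/(t−a) contributes A·log|t−a|.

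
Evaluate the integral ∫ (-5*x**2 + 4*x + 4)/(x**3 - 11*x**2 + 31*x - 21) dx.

Factor the denominator: (x - 7)*(x - 3)*(x - 1).
Partial-fraction decomposition: 1/(4*(x - 1)) + 29/(8*(x - 3)) - 71/(8*(x - 7)).
Integrate each term: A/(x−a) contributes A·log|x−a|.

-71*log(x - 7)/8 + 29*log(x - 3)/8 + log(x - 1)/4 + C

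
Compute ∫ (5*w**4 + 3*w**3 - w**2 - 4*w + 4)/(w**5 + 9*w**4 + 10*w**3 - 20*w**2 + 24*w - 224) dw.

Factor the denominator: (w - 2)*(w + 4)*(w + 7)*(w**2 + 4).
Partial-fraction decomposition: (81*w - 514)/(530*(w**2 + 4)) + 3653/(477*(w + 7)) - 91/(30*(w + 4)) + 2/(9*(w - 2)).
Integrate each term; A/(w−a) gives A·log|w−a|; the (Bw+D)/(w²+p²) term gives a log and an atan.

2*log(w - 2)/9 - 91*log(w + 4)/30 + 3653*log(w + 7)/477 + 81*log(w**2 + 4)/1060 - 257*atan(w/2)/530 + C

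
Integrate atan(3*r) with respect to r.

Use integration by parts with u = arctan(3*r), dv = dr.
Then du = 3/(9*r**2 + 1) dr.

r*atan(3*r) - log(9*r**2 + 1)/6 + C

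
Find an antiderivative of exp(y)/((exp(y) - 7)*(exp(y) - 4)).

Let u = e^y, du = e^y dy.
The integral becomes ∫ du/((u-7)(u-4)); decompose into partial fractions.

log(exp(y) - 7)/3 - log(exp(y) - 4)/3 + C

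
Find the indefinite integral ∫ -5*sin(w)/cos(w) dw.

Let u = cos(w), so du = (-sin(w)) dw.
Rewriting, the integral becomes 5·∫ 1/u du = 5·log(u).
Substituting back, u = cos(w).

5*log(cos(w)) + C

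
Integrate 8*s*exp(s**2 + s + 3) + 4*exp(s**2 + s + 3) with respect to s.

Let u = s**2 + s + 3, so du = (2*s + 1) ds.
Rewriting, the integral becomes 4·∫ e^u du = 4·e^u.
Substituting back, u = s**2 + s + 3.

4*exp(s**2 + s + 3) + C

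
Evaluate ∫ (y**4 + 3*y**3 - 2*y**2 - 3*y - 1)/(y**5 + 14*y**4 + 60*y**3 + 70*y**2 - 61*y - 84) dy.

Factor the denominator: (y - 1)*(y + 1)*(y + 3)*(y + 4)*(y + 7).
Partial-fraction decomposition: 647/(288*(y + 7)) - 43/(45*(y + 4)) - 5/(16*(y + 3)) + 1/(36*(y + 1)) - 1/(160*(y - 1)).
Integrate each term: A/(y−a) contributes A·log|y−a|.

-log(y - 1)/160 + log(y + 1)/36 - 5*log(y + 3)/16 - 43*log(y + 4)/45 + 647*log(y + 7)/288 + C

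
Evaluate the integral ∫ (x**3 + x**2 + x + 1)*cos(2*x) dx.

x**3*sin(2*x)/2 + x**2*sin(2*x)/2 + 3*x**2*cos(2*x)/4 - x*sin(2*x)/4 + x*cos(2*x)/2 + sin(2*x)/4 - cos(2*x)/8 + C

Use integration by parts with u = x**3 + x**2 + x + 1, dv = cos(2*x) dx, so v = sin(2*x)/2.
Apply parts 3 times (tabular method): alternate signs, differentiate u down to 0, integrate dv up.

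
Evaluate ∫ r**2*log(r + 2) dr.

r**3*log(r + 2)/3 - r**3/9 + r**2/3 - 4*r/3 + 8*log(r + 2)/3 + C

Use integration by parts with u = log(r + 2), dv = r**2 dr.
Then du = 1/(r + 2) dr and v = r**3/3.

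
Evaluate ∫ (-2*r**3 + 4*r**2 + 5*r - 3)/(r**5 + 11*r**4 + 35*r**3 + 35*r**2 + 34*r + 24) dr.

Factor the denominator: (r + 1)*(r + 4)*(r + 6)*(r**2 + 1).
Partial-fraction decomposition: 7*(23*r + 10)/(629*(r**2 + 1)) + 543/(370*(r + 6)) - 169/(102*(r + 4)) - 1/(15*(r + 1)).
Integrate each term; A/(r−a) gives A·log|r−a|; the (Br+D)/(r²+p²) term gives a log and an atan.

-log(r + 1)/15 - 169*log(r + 4)/102 + 543*log(r + 6)/370 + 161*log(r**2 + 1)/1258 + 70*atan(r)/629 + C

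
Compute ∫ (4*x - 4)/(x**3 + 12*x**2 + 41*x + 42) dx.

-12*log(x + 2)/5 + 4*log(x + 3) - 8*log(x + 7)/5 + C

Factor the denominator: (x + 2)*(x + 3)*(x + 7).
Partial-fraction decomposition: -8/(5*(x + 7)) + 4/(x + 3) - 12/(5*(x + 2)).
Integrate each term: A/(x−a) contributes A·log|x−a|.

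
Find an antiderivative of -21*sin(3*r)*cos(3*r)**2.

Let u = cos(3*r), so du = (-3*sin(3*r)) dr.
Rewriting, the integral becomes 7·∫ u^2 du = 7·u^3/3.
Substituting back, u = cos(3*r).

7*cos(3*r)**3/3 + C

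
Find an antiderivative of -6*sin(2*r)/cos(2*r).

Let u = cos(2*r), so du = (-2*sin(2*r)) dr.
Rewriting, the integral becomes 3·∫ 1/u du = 3·log(u).
Substituting back, u = cos(2*r).

3*log(cos(2*r)) + C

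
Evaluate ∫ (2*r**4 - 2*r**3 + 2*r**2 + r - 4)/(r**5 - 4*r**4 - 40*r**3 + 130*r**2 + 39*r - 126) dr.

Factor the denominator: (r - 7)*(r - 3)*(r - 1)*(r + 1)*(r + 6).
Partial-fraction decomposition: 3086/(4095*(r + 6)) - 1/(320*(r + 1)) - 1/(168*(r - 1)) - 125/(288*(r - 3)) + 4217/(2496*(r - 7)).
Integrate each term: A/(r−a) contributes A·log|r−a|.

4217*log(r - 7)/2496 - 125*log(r - 3)/288 - log(r - 1)/168 - log(r + 1)/320 + 3086*log(r + 6)/4095 + C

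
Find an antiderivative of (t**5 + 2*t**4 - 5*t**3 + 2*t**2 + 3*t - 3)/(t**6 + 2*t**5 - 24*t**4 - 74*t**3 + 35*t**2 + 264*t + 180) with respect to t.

953*log(t - 5)/2016 - 7*log(t - 2)/180 + log(t + 1)/36 - 39*log(t + 2)/28 + 309*log(t + 3)/160 - 3/(4*t + 12) + C

Factor the denominator: (t - 5)*(t - 2)*(t + 1)*(t + 2)*(t + 3)**2.
Partial-fraction decomposition: 309/(160*(t + 3)) + 3/(4*(t + 3)**2) - 39/(28*(t + 2)) + 1/(36*(t + 1)) - 7/(180*(t - 2)) + 953/(2016*(t - 5)).
Integrate each term; A/(t−a) gives A·log|t−a|; A/(t−a)² gives −A/(t−a).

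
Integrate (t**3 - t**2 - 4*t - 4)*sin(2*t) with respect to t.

Use integration by parts with u = t**3 - t**2 - 4*t - 4, dv = sin(2*t) dt, so v = -cos(2*t)/2.
Apply parts 3 times (tabular method): alternate signs, differentiate u down to 0, integrate dv up.

-t**3*cos(2*t)/2 + 3*t**2*sin(2*t)/4 + t**2*cos(2*t)/2 - t*sin(2*t)/2 + 11*t*cos(2*t)/4 - 11*sin(2*t)/8 + 7*cos(2*t)/4 + C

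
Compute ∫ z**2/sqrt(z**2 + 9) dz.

z*sqrt(z**2 + 9)/2 - 9*log(z + sqrt(z**2 + 9))/2 + C

Substitute z = 3·tan(θ), so dz = 3·sec(θ)^2 dθ and the radical becomes sqrt(z**2 + 9) = 3·sec(θ) by the Pythagorean identity.
Integrate the resulting trig expression in θ, then back-substitute tan(θ) = z/3, sec(θ) = sqrt(z**2 + 9)/3 (absorbing any constant into C).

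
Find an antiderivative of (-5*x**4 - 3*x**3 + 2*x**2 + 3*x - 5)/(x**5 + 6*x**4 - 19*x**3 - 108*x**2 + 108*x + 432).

-124538*log(x - 3)/99225 - 59*log(x + 2)/200 + 1073*log(x + 4)/196 - 5783*log(x + 6)/648 + 464/(315*x - 945) + C

Factor the denominator: (x - 3)**2*(x + 2)*(x + 4)*(x + 6).
Partial-fraction decomposition: -5783/(648*(x + 6)) + 1073/(196*(x + 4)) - 59/(200*(x + 2)) - 124538/(99225*(x - 3)) - 464/(315*(x - 3)**2).
Integrate each term; A/(x−a) gives A·log|x−a|; A/(x−a)² gives −A/(x−a).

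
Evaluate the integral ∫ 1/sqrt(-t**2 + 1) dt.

asin(t) + C

Substitute t = sin(θ), so dt = cos(θ) dθ and the radical becomes sqrt(-t**2 + 1) = cos(θ) by the Pythagorean identity.
Integrate the resulting trig expression in θ, then back-substitute θ = asin(t), sin(θ) = t, cos(θ) = sqrt(-t**2 + 1) (absorbing any constant into C).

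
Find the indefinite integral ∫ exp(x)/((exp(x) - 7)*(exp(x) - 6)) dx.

Let u = e^x, du = e^x dx.
The integral becomes ∫ du/((u-7)(u-6)); decompose into partial fractions.

log(exp(x) - 7) - log(exp(x) - 6) + C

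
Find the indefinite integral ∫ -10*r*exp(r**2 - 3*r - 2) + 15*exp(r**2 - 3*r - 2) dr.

Let u = r**2 - 3*r - 2, so du = (2*r - 3) dr.
Rewriting, the integral becomes -5·∫ e^u du = -5·e^u.
Substituting back, u = r**2 - 3*r - 2.

-5*exp(r**2 - 3*r - 2) + C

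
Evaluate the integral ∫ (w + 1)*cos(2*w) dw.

w*sin(2*w)/2 + sin(2*w)/2 + cos(2*w)/4 + C

Use integration by parts with u = w + 1, dv = cos(2*w) dw, so v = sin(2*w)/2.
Apply parts 1 times (tabular method): alternate signs, differentiate u down to 0, integrate dv up.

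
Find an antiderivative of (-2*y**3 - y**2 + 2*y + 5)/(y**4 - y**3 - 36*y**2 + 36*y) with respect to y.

5*log(y)/36 - 451*log(y - 6)/360 - 4*log(y - 1)/35 - 389*log(y + 6)/504 + C

Factor the denominator: y*(y - 6)*(y - 1)*(y + 6).
Partial-fraction decomposition: -389/(504*(y + 6)) - 4/(35*(y - 1)) - 451/(360*(y - 6)) + 5/(36*y).
Integrate each term: A/(y−a) contributes A·log|y−a|.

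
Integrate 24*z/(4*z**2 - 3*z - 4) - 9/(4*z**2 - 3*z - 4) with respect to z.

Let u = 4*z**2 - 3*z - 4, so du = (8*z - 3) dz.
Rewriting, the integral becomes 3·∫ 1/u du = 3·log(u).
Substituting back, u = 4*z**2 - 3*z - 4.

3*log(4*z**2 - 3*z - 4) + C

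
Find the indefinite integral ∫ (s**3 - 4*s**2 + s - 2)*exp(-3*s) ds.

Use integration by parts with u = s**3 - 4*s**2 + s - 2, dv = exp(-3*s) ds, so v = -exp(-3*s)/3.
Apply parts 3 times (tabular method): alternate signs, differentiate u down to 0, integrate dv up.

(-3*s**3 + 9*s**2 + 3*s + 7)*exp(-3*s)/9 + C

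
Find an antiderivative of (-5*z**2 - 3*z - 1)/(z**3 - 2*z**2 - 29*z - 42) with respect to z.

Factor the denominator: (z - 7)*(z + 2)*(z + 3).
Partial-fraction decomposition: -37/(10*(z + 3)) + 5/(3*(z + 2)) - 89/(30*(z - 7)).
Integrate each term: A/(z−a) contributes A·log|z−a|.

-89*log(z - 7)/30 + 5*log(z + 2)/3 - 37*log(z + 3)/10 + C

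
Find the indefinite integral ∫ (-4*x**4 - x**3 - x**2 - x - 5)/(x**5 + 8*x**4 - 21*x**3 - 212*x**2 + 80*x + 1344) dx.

Factor the denominator: (x - 4)*(x - 3)*(x + 4)**2*(x + 7).
Partial-fraction decomposition: -4654/(495*(x + 7)) + 175891/(28224*(x + 4)) - 977/(168*(x + 4)**2) + 184/(245*(x - 3)) - 1113/(704*(x - 4)).
Integrate each term; A/(x−a) gives A·log|x−a|; A/(x−a)² gives −A/(x−a).

-1113*log(x - 4)/704 + 184*log(x - 3)/245 + 175891*log(x + 4)/28224 - 4654*log(x + 7)/495 + 977/(168*x + 672) + C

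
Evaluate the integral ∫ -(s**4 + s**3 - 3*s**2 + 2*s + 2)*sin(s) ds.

s**4*cos(s) - 4*s**3*sin(s) + s**3*cos(s) - 3*s**2*sin(s) - 15*s**2*cos(s) + 30*s*sin(s) - 4*s*cos(s) + 4*sin(s) + 32*cos(s) + C

Use integration by parts with u = s**4 + s**3 - 3*s**2 + 2*s + 2, dv = -sin(s) ds, so v = cos(s).
Apply parts 4 times (tabular method): alternate signs, differentiate u down to 0, integrate dv up.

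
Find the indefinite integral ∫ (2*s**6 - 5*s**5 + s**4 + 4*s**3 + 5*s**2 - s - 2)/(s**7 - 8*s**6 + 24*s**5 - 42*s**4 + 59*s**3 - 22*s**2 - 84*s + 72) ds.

Factor the denominator: (s - 3)**2*(s - 2)*(s - 1)*(s + 1)*(s**2 + 4).
Partial-fraction decomposition: -(115*s - 1059)/(845*(s**2 + 4)) + 1/(60*(s + 1)) - 1/(10*(s - 1)) + 4/(3*(s - 2)) + 599/(676*(s - 3)) + 59/(13*(s - 3)**2).
Integrate each term; A/(s−a) gives A·log|s−a|; the (Bs+D)/(s²+p²) term gives a log and an atan.

599*log(s - 3)/676 + 4*log(s - 2)/3 - log(s - 1)/10 + log(s + 1)/60 - 23*log(s**2 + 4)/338 + 1059*atan(s/2)/1690 - 59/(13*s - 39) + C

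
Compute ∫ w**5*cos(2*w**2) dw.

Let u = w², du = 2w dw; rewrite as (1/2)∫ u^2·cos(2u) du.
Now integrate by parts 2 times.

w**4*sin(2*w**2)/4 + w**2*cos(2*w**2)/4 - sin(2*w**2)/8 + C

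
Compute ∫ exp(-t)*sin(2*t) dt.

-exp(-t)*sin(2*t)/5 - 2*exp(-t)*cos(2*t)/5 + C

Let I denote the integral. Integrate by parts with u = sin(2*t), dv = exp(-t) dt, so v = -exp(-t): I = -exp(-t)*sin(2*t) + 2·∫ exp(-t)*cos(2*t) dt.
Apply parts again with u = cos(2*t), dv = exp(-t) dt: ∫ exp(-t)*cos(2*t) dt = -exp(-t)*cos(2*t) − 2·I. Substituting back brings back I: I = -exp(-t)*sin(2*t) - 2*exp(-t)*cos(2*t) − 4·I.
Solving for I: (1 + 4)·I equals the remaining terms, so I = (1/5)·(-exp(-t)*sin(2*t) - 2*exp(-t)*cos(2*t)).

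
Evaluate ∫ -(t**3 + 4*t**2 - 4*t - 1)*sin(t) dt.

Use integration by parts with u = t**3 + 4*t**2 - 4*t - 1, dv = -sin(t) dt, so v = cos(t).
Apply parts 3 times (tabular method): alternate signs, differentiate u down to 0, integrate dv up.

t**3*cos(t) - 3*t**2*sin(t) + 4*t**2*cos(t) - 8*t*sin(t) - 10*t*cos(t) + 10*sin(t) - 9*cos(t) + C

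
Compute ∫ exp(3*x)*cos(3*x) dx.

exp(3*x)*sin(3*x)/6 + exp(3*x)*cos(3*x)/6 + C

Let I denote the integral. Integrate by parts with u = cos(3*x), dv = exp(3*x) dx, so v = exp(3*x)/3: I = exp(3*x)*cos(3*x)/3 + ∫ exp(3*x)*sin(3*x) dx.
Apply parts again with u = sin(3*x), dv = exp(3*x) dx: ∫ exp(3*x)*sin(3*x) dx = exp(3*x)*sin(3*x)/3 − I. Substituting back brings back I: I = exp(3*x)*sin(3*x)/3 + exp(3*x)*cos(3*x)/3 − I.
Solving for I: (1 + 1)·I equals the remaining terms, so I = (1/2)·(exp(3*x)*sin(3*x)/3 + exp(3*x)*cos(3*x)/3).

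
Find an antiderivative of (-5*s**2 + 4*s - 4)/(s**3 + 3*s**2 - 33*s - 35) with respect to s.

Factor the denominator: (s - 5)*(s + 1)*(s + 7).
Partial-fraction decomposition: -277/(72*(s + 7)) + 13/(36*(s + 1)) - 109/(72*(s - 5)).
Integrate each term: A/(s−a) contributes A·log|s−a|.

-109*log(s - 5)/72 + 13*log(s + 1)/36 - 277*log(s + 7)/72 + C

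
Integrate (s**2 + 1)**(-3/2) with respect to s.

s/sqrt(s**2 + 1) + C

Substitute s = tan(θ), so ds = sec(θ)^2 dθ and the radical becomes sqrt(s**2 + 1) = sec(θ) by the Pythagorean identity.
Integrate the resulting trig expression in θ, then back-substitute tan(θ) = s, sec(θ) = sqrt(s**2 + 1) (absorbing any constant into C).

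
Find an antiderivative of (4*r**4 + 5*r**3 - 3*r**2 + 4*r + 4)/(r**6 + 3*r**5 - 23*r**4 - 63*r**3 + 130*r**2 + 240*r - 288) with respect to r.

Factor the denominator: (r - 4)*(r - 2)*(r - 1)*(r + 3)**2*(r + 4).
Partial-fraction decomposition: -161/(60*(r + 4)) + 3377/(1400*(r + 3)) - 11/(10*(r + 3)**2) + 7/(120*(r - 1)) - 26/(75*(r - 2)) + 47/(84*(r - 4)).
Integrate each term; A/(r−a) gives A·log|r−a|; A/(r−a)² gives −A/(r−a).

47*log(r - 4)/84 - 26*log(r - 2)/75 + 7*log(r - 1)/120 + 3377*log(r + 3)/1400 - 161*log(r + 4)/60 + 11/(10*r + 30) + C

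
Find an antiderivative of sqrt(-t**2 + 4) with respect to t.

t*sqrt(-t**2 + 4)/2 + 2*asin(t/2) + C

Substitute t = 2·sin(θ), so dt = 2·cos(θ) dθ and the radical becomes sqrt(-t**2 + 4) = 2·cos(θ) by the Pythagorean identity.
Integrate the resulting trig expression in θ, then back-substitute θ = asin(t/2), sin(θ) = t/2, cos(θ) = sqrt(-t**2 + 4)/2 (absorbing any constant into C).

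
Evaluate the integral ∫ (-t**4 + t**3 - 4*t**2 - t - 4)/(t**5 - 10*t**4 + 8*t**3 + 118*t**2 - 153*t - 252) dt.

-151*log(t - 7)/64 + 88*log(t - 4)/35 - 97*log(t - 3)/96 + 9*log(t + 1)/320 - 29*log(t + 3)/168 + C

Factor the denominator: (t - 7)*(t - 4)*(t - 3)*(t + 1)*(t + 3).
Partial-fraction decomposition: -29/(168*(t + 3)) + 9/(320*(t + 1)) - 97/(96*(t - 3)) + 88/(35*(t - 4)) - 151/(64*(t - 7)).
Integrate each term: A/(t−a) contributes A·log|t−a|.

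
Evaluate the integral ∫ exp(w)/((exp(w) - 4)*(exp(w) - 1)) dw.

log(exp(w) - 4)/3 - log(exp(w) - 1)/3 + C

Let u = e^w, du = e^w dw.
The integral becomes ∫ du/((u-1)(u-4)); decompose into partial fractions.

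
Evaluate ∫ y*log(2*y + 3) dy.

Use integration by parts with u = log(2*y + 3), dv = y dy.
Then du = 2/(2*y + 3) dy and v = y**2/2.

y**2*log(2*y + 3)/2 - y**2/4 + 3*y/4 - 9*log(2*y + 3)/8 + C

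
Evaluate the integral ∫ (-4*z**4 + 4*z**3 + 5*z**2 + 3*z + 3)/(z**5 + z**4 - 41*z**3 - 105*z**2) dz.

Factor the denominator: z**2*(z - 7)*(z + 3)*(z + 5).
Partial-fraction decomposition: -2887/(600*(z + 5)) + 131/(60*(z + 3)) - 7963/(5880*(z - 7)) - 64/(3675*z) - 1/(35*z**2).
Integrate each term; A/(z−a) gives A·log|z−a|; A/(z−a)² gives −A/(z−a).

-64*log(z)/3675 - 7963*log(z - 7)/5880 + 131*log(z + 3)/60 - 2887*log(z + 5)/600 + 1/(35*z) + C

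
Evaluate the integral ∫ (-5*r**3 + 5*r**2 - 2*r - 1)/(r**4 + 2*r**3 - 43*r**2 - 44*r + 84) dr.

-913*log(r - 6)/520 + log(r - 1)/40 + 21*log(r + 2)/40 - 1973*log(r + 7)/520 + C

Factor the denominator: (r - 6)*(r - 1)*(r + 2)*(r + 7).
Partial-fraction decomposition: -1973/(520*(r + 7)) + 21/(40*(r + 2)) + 1/(40*(r - 1)) - 913/(520*(r - 6)).
Integrate each term: A/(r−a) contributes A·log|r−a|.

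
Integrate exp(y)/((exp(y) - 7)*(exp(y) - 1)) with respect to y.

log(exp(y) - 7)/6 - log(exp(y) - 1)/6 + C

Let u = e^y, du = e^y dy.
The integral becomes ∫ du/((u-7)(u-1)); decompose into partial fractions.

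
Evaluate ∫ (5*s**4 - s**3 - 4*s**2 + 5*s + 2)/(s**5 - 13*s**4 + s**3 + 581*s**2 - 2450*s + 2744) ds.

-61861*log(s - 7)/44100 + 587*log(s - 4)/99 - 34*log(s - 2)/225 + 12119*log(s + 7)/19404 - 11503/(210*s - 1470) + C

Factor the denominator: (s - 7)**2*(s - 4)*(s - 2)*(s + 7).
Partial-fraction decomposition: 12119/(19404*(s + 7)) - 34/(225*(s - 2)) + 587/(99*(s - 4)) - 61861/(44100*(s - 7)) + 11503/(210*(s - 7)**2).
Integrate each term; A/(s−a) gives A·log|s−a|; A/(s−a)² gives −A/(s−a).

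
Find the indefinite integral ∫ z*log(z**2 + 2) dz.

Let u = z**2 + 2, so du = (2*z) dz.
The integral becomes (1/2)·∫ log(u) du; integrate by parts with u′=log(u), dv′=du.

z**2*log(z**2 + 2)/2 - z**2/2 + log(z**2 + 2) + C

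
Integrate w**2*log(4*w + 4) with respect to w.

w**3*log(4*w + 4)/3 - w**3/9 + w**2/6 - w/3 + log(w + 1)/3 + C

Use integration by parts with u = log(4*w + 4), dv = w**2 dw.
Then du = 4/(4*w + 4) dw and v = w**3/3.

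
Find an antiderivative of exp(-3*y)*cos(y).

Let I denote the integral. Integrate by parts with u = cos(y), dv = exp(-3*y) dy, so v = -exp(-3*y)/3: I = -exp(-3*y)*cos(y)/3 − (1/3)·∫ exp(-3*y)*sin(y) dy.
Apply parts again with u = sin(y), dv = exp(-3*y) dy: ∫ exp(-3*y)*sin(y) dy = -exp(-3*y)*sin(y)/3 + (1/3)·I. Substituting back brings back I: I = exp(-3*y)*sin(y)/9 - exp(-3*y)*cos(y)/3 − (1/9)·I.
Solving for I: (1 + 1/9)·I equals the remaining terms, so I = (9/10)·(exp(-3*y)*sin(y)/9 - exp(-3*y)*cos(y)/3).

exp(-3*y)*sin(y)/10 - 3*exp(-3*y)*cos(y)/10 + C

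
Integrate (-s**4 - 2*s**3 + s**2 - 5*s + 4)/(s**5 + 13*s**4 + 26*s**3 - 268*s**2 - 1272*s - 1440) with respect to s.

-871*log(s - 5)/7623 - 9*log(s + 2)/112 - 11*log(s + 4)/9 + 807*log(s + 6)/1936 - 397/(44*s + 264) + C

Factor the denominator: (s - 5)*(s + 2)*(s + 4)*(s + 6)**2.
Partial-fraction decomposition: 807/(1936*(s + 6)) + 397/(44*(s + 6)**2) - 11/(9*(s + 4)) - 9/(112*(s + 2)) - 871/(7623*(s - 5)).
Integrate each term; A/(s−a) gives A·log|s−a|; A/(s−a)² gives −A/(s−a).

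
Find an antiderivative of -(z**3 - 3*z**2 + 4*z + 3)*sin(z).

z**3*cos(z) - 3*z**2*sin(z) - 3*z**2*cos(z) + 6*z*sin(z) - 2*z*cos(z) + 2*sin(z) + 9*cos(z) + C

Use integration by parts with u = z**3 - 3*z**2 + 4*z + 3, dv = -sin(z) dz, so v = cos(z).
Apply parts 3 times (tabular method): alternate signs, differentiate u down to 0, integrate dv up.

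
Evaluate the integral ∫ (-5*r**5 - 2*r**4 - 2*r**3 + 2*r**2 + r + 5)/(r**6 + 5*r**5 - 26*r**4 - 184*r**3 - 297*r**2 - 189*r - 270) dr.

Factor the denominator: (r - 6)*(r + 3)**2*(r + 5)*(r**2 + 1).
Partial-fraction decomposition: (339*r + 73)/(48100*(r**2 + 1)) - 14675/(1144*(r + 5)) + 147247/(16200*(r + 3)) - 1127/(180*(r + 3)**2) - 41821/(32967*(r - 6)).
Integrate each term; A/(r−a) gives A·log|r−a|; the (Br+D)/(r²+p²) term gives a log and an atan.

-41821*log(r - 6)/32967 + 147247*log(r + 3)/16200 - 14675*log(r + 5)/1144 + 339*log(r**2 + 1)/96200 + 73*atan(r)/48100 + 1127/(180*r + 540) + C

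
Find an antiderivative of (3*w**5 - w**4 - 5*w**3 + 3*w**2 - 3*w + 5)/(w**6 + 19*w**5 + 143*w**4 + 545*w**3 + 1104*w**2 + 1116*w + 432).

log(w + 1)/5 + 49*log(w + 2)/8 + 1592*log(w + 3)/9 - 981*log(w + 4)/4 + 23413*log(w + 6)/360 + 317/(3*w + 9) + C

Factor the denominator: (w + 1)*(w + 2)*(w + 3)**2*(w + 4)*(w + 6).
Partial-fraction decomposition: 23413/(360*(w + 6)) - 981/(4*(w + 4)) + 1592/(9*(w + 3)) - 317/(3*(w + 3)**2) + 49/(8*(w + 2)) + 1/(5*(w + 1)).
Integrate each term; A/(w−a) gives A·log|w−a|; A/(w−a)² gives −A/(w−a).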